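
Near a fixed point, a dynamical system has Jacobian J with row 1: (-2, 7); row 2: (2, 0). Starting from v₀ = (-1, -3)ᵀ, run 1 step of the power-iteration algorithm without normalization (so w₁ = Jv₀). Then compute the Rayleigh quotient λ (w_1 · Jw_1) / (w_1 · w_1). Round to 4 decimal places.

-1.0411

w1 = Jv₀ = ((-2)·(-1) + 7·(-3); 2·(-1) + 0·(-3)) = (-19, -2)
Jw1 = (24, -38)
w1·Jw1 = (-19)·24 + (-2)·(-38) = -380; w1·w1 = (-19)·(-19) + (-2)·(-2) = 365
λ ≈ -380/365 = -1.0411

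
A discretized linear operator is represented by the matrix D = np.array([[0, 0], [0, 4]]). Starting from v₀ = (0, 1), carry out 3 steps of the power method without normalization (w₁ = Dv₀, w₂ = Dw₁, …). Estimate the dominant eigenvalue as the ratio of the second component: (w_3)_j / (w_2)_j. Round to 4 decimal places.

λ ≈ 4.0000

w1 = Dv₀ = (0·0 + 0·1; 0·0 + 4·1) = (0, 4)
w2 = Dw1 = (0·0 + 0·4; 0·0 + 4·4) = (0, 16)
w3 = Dw2 = (0, 64)
Ratio at component: 64 / 16 = 4.0000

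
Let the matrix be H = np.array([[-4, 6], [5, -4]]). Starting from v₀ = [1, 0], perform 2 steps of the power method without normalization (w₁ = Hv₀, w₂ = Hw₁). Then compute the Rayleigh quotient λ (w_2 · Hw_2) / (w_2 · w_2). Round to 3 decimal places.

w1 = Hv₀ = ((-4)·1 + 6·0; 5·1 + (-4)·0) = (-4, 5)
w2 = Hw1 = ((-4)·(-4) + 6·5; 5·(-4) + (-4)·5) = (46, -40)
Hw2 = (-424, 390)
w2·Hw2 = 46·(-424) + (-40)·390 = -35104; w2·w2 = 46·46 + (-40)·(-40) = 3716
λ ≈ -35104/3716 = -9.447

-9.447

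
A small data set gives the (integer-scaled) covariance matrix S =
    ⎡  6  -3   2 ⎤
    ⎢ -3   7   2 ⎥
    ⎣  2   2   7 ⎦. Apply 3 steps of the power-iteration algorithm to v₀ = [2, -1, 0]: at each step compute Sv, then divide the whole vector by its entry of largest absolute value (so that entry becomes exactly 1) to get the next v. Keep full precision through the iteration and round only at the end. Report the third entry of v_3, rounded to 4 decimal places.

-0.0995

Sv0 = (15.00000, -13.00000, 2.00000); divide by 15.00000 → v1 = (1.00000, -0.86667, 0.13333)
Sv1 = (8.86667, -8.80000, 1.20000); divide by 8.86667 → v2 = (1.00000, -0.99248, 0.13534)
Sv2 = (9.24812, -9.67669, 0.96241); divide by -9.67669 → v3 = (-0.95571, 1.00000, -0.09946)
Requested entry of v3: 128/-1287 = -0.0995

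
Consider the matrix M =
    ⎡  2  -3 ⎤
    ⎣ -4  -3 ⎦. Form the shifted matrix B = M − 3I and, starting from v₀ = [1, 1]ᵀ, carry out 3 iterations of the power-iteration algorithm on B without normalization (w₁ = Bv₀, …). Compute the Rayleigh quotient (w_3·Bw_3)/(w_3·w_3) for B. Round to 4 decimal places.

-7.7716

B = M − 3I has rows (-1, -3); (-4, -6)
w1 = Bv₀ = ((-1)·1 + (-3)·1; (-4)·1 + (-6)·1) = (-4, -10)
w2 = Bw1 = ((-1)·(-4) + (-3)·(-10); (-4)·(-4) + (-6)·(-10)) = (34, 76)
w3 = Bw2 = (-262, -592)
Bw3 = (2038, 4600)
w3·Bw3 = -3257156; w3·w3 = 419108; μ ≈ -3257156/419108 = -7.7716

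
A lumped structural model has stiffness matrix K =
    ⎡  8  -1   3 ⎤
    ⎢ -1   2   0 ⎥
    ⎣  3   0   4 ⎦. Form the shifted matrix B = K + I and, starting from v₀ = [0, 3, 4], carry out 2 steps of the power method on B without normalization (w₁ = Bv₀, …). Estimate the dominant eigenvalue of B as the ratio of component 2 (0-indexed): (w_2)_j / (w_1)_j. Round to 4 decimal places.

μ ≈ 6.3500

B = K + I has rows (9, -1, 3); (-1, 3, 0); (3, 0, 5)
w1 = Bv₀ = (9·0 + (-1)·3 + 3·4; (-1)·0 + 3·3 + 0·4; 3·0 + 0·3 + 5·4) = (9, 9, 20)
w2 = Bw1 = (9·9 + (-1)·9 + 3·20; (-1)·9 + 3·9 + 0·20; 3·9 + 0·9 + 5·20) = (132, 18, 127)
Ratio: 127/20 = 6.3500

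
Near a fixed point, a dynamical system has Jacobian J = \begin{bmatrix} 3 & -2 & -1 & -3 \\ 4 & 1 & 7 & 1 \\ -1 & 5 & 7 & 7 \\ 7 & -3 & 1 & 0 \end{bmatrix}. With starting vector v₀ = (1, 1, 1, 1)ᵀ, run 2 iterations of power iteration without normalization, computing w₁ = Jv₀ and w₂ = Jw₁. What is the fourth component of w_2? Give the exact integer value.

-42

w1 = Jv₀ = (3·1 + (-2)·1 + (-1)·1 + (-3)·1; 4·1 + 1·1 + 7·1 + 1·1; (-1)·1 + 5·1 + 7·1 + 7·1; 7·1 + (-3)·1 + 1·1 + 0·1) = (-3, 13, 18, 5)
w2 = Jw1 = (3·(-3) + (-2)·13 + (-1)·18 + (-3)·5; 4·(-3) + 1·13 + 7·18 + 1·5; (-1)·(-3) + 5·13 + 7·18 + 7·5; 7·(-3) + (-3)·13 + 1·18 + 0·5) = (-68, 132, 229, -42)
The requested component of w2 is -42.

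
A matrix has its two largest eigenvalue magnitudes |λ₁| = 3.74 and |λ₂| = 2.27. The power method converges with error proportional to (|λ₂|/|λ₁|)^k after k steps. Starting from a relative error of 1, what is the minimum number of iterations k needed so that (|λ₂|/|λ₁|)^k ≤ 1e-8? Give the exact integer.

37

|λ₂/λ₁| = 2.27/3.74 = 0.60695
Need k ≥ ln(1e-8) / ln(0.60695) = -18.4207 / -0.4993 ≈ 36.893
Smallest integer k satisfying the bound: 37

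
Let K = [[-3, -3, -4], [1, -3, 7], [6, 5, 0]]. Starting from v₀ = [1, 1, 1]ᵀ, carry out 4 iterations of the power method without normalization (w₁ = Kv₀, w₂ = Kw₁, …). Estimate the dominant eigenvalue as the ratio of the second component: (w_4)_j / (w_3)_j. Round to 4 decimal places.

w1 = Kv₀ = (-10, 5, 11)
w2 = Kw1 = (-29, 52, -35)
w3 = Kw2 = (71, -430, 86)
w4 = Kw3 = (733, 1963, -1724)
Ratio at component: 1963 / -430 = -4.5651

λ ≈ -4.5651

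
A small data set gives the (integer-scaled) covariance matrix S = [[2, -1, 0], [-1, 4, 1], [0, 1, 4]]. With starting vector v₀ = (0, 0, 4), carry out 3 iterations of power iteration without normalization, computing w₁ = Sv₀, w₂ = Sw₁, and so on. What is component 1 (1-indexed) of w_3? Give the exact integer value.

-40

w1 = Sv₀ = (0, 4, 16)
w2 = Sw1 = (-4, 32, 68)
w3 = Sw2 = (-40, 200, 304)
The requested component of w3 is -40.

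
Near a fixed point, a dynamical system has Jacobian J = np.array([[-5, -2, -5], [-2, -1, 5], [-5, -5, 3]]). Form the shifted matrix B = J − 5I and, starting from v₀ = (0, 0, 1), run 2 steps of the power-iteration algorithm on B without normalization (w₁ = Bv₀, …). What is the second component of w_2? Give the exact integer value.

-30

B = J − 5I has rows (-10, -2, -5); (-2, -6, 5); (-5, -5, -2)
w1 = Bv₀ = ((-10)·0 + (-2)·0 + (-5)·1; (-2)·0 + (-6)·0 + 5·1; (-5)·0 + (-5)·0 + (-2)·1) = (-5, 5, -2)
w2 = Bw1 = ((-10)·(-5) + (-2)·5 + (-5)·(-2); (-2)·(-5) + (-6)·5 + 5·(-2); (-5)·(-5) + (-5)·5 + (-2)·(-2)) = (50, -30, 4)
Requested component of w2: -30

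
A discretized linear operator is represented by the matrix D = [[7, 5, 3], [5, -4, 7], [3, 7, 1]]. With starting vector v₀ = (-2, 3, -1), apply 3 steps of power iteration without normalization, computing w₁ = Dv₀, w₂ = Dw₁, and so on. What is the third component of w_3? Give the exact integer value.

w1 = Dv₀ = (7·(-2) + 5·3 + 3·(-1); 5·(-2) + (-4)·3 + 7·(-1); 3·(-2) + 7·3 + 1·(-1)) = (-2, -29, 14)
w2 = Dw1 = (7·(-2) + 5·(-29) + 3·14; 5·(-2) + (-4)·(-29) + 7·14; 3·(-2) + 7·(-29) + 1·14) = (-117, 204, -195)
w3 = Dw2 = (-384, -2766, 882)
The requested component of w3 is 882.

882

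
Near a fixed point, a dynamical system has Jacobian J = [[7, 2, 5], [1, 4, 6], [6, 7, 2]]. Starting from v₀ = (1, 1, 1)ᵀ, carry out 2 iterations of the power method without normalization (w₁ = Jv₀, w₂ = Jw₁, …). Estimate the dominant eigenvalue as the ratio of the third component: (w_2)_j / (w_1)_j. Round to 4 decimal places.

12.7333

w1 = Jv₀ = (14, 11, 15)
w2 = Jw1 = (195, 148, 191)
Ratio at component: 191 / 15 = 12.7333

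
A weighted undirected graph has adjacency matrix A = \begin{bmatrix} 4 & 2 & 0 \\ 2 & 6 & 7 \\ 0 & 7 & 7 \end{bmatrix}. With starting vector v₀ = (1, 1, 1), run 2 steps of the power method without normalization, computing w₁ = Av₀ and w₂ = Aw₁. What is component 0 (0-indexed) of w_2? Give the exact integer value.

w1 = Av₀ = (6, 15, 14)
w2 = Aw1 = (54, 200, 203)
The requested component of w2 is 54.

54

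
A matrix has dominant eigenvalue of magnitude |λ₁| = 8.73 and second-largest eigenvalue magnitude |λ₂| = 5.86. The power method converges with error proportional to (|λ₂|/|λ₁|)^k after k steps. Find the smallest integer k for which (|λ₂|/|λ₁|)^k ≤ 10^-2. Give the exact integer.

|λ₂/λ₁| = 5.86/8.73 = 0.67125
Need k ≥ ln(10^-2) / ln(0.67125) = -4.6052 / -0.3986 ≈ 11.553
Smallest integer k satisfying the bound: 12

12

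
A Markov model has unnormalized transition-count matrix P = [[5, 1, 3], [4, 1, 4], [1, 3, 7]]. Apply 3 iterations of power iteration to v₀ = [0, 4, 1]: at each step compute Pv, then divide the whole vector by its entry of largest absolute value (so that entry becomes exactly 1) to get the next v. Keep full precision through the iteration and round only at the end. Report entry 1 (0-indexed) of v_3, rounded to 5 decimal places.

Pv0 = (7.000000, 8.000000, 19.000000); divide by 19.000000 → v1 = (0.368421, 0.421053, 1.000000)
Pv1 = (5.263158, 5.894737, 8.631579); divide by 8.631579 → v2 = (0.609756, 0.682927, 1.000000)
Pv2 = (6.731707, 7.121951, 9.658537); divide by 9.658537 → v3 = (0.696970, 0.737374, 1.000000)
Requested entry of v3: 1168/1584 = 0.73737

0.73737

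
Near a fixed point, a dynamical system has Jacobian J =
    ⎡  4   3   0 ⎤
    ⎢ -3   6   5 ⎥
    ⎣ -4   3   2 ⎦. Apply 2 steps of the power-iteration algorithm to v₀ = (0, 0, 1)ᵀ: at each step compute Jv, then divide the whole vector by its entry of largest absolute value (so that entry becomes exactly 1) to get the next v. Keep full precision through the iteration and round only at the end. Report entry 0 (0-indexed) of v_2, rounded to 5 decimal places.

Jv0 = (0.000000, 5.000000, 2.000000); divide by 5.000000 → v1 = (0.000000, 1.000000, 0.400000)
Jv1 = (3.000000, 8.000000, 3.800000); divide by 8.000000 → v2 = (0.375000, 1.000000, 0.475000)
Requested entry of v2: 15/40 = 0.37500

0.37500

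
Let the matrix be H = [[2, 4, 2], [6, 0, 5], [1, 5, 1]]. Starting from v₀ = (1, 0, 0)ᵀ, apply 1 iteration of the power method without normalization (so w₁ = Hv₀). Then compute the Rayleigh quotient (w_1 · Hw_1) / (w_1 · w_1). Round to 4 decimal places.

λ ≈ 4.7561

w1 = Hv₀ = (2·1 + 4·0 + 2·0; 6·1 + 0·0 + 5·0; 1·1 + 5·0 + 1·0) = (2, 6, 1)
Hw1 = (30, 17, 33)
w1·Hw1 = 2·30 + 6·17 + 1·33 = 195; w1·w1 = 2·2 + 6·6 + 1·1 = 41
λ ≈ 195/41 = 4.7561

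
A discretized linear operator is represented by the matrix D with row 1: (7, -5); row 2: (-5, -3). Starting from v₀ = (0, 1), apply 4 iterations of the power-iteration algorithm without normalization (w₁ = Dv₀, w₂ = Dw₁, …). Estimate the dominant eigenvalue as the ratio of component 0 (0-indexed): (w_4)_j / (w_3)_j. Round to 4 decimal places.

λ ≈ 6.9677

w1 = Dv₀ = (7·0 + (-5)·1; (-5)·0 + (-3)·1) = (-5, -3)
w2 = Dw1 = (7·(-5) + (-5)·(-3); (-5)·(-5) + (-3)·(-3)) = (-20, 34)
w3 = Dw2 = (-310, -2)
w4 = Dw3 = (-2160, 1556)
Ratio at component: -2160 / -310 = 6.9677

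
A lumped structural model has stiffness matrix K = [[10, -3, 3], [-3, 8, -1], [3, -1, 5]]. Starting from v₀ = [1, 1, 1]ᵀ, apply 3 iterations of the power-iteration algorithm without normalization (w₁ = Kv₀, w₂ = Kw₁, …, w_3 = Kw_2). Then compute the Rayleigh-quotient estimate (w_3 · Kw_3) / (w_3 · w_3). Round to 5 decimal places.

12.83838

w1 = Kv₀ = (10, 4, 7)
w2 = Kw1 = (109, -5, 61)
w3 = Kw2 = (1288, -428, 637)
Kw3 = (16075, -7925, 7477)
w3·Kw3 = 1288·16075 + (-428)·(-7925) + 637·7477 = 28859349; w3·w3 = 1288·1288 + (-428)·(-428) + 637·637 = 2247897
λ ≈ 28859349/2247897 = 12.83838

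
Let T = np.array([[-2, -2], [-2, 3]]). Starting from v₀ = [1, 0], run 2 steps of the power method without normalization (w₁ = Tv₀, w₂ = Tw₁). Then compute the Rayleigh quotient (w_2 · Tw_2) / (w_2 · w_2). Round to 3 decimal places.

-0.765

w1 = Tv₀ = (-2, -2)
w2 = Tw1 = (8, -2)
Tw2 = (-12, -22)
w2·Tw2 = 8·(-12) + (-2)·(-22) = -52; w2·w2 = 8·8 + (-2)·(-2) = 68
λ ≈ -52/68 = -0.765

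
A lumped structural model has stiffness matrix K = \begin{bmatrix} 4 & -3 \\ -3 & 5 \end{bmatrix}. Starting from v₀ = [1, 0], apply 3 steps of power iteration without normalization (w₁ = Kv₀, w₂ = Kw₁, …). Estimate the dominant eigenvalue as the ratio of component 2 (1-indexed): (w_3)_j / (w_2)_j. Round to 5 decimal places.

w1 = Kv₀ = (4·1 + (-3)·0; (-3)·1 + 5·0) = (4, -3)
w2 = Kw1 = (4·4 + (-3)·(-3); (-3)·4 + 5·(-3)) = (25, -27)
w3 = Kw2 = (181, -210)
Ratio at component: -210 / -27 = 7.77778

7.77778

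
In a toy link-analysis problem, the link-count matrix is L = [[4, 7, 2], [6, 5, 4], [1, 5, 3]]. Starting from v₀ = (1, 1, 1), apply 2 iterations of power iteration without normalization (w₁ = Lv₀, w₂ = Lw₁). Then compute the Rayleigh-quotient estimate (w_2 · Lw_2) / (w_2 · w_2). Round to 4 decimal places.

w1 = Lv₀ = (4·1 + 7·1 + 2·1; 6·1 + 5·1 + 4·1; 1·1 + 5·1 + 3·1) = (13, 15, 9)
w2 = Lw1 = (4·13 + 7·15 + 2·9; 6·13 + 5·15 + 4·9; 1·13 + 5·15 + 3·9) = (175, 189, 115)
Lw2 = (2253, 2455, 1465)
w2·Lw2 = 175·2253 + 189·2455 + 115·1465 = 1026745; w2·w2 = 175·175 + 189·189 + 115·115 = 79571
λ ≈ 1026745/79571 = 12.9035

λ ≈ 12.9035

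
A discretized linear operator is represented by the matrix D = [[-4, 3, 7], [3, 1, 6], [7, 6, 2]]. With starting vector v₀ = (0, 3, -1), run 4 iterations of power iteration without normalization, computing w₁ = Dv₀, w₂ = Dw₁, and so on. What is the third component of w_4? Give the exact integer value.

w1 = Dv₀ = ((-4)·0 + 3·3 + 7·(-1); 3·0 + 1·3 + 6·(-1); 7·0 + 6·3 + 2·(-1)) = (2, -3, 16)
w2 = Dw1 = ((-4)·2 + 3·(-3) + 7·16; 3·2 + 1·(-3) + 6·16; 7·2 + 6·(-3) + 2·16) = (95, 99, 28)
w3 = Dw2 = (113, 552, 1315)
w4 = Dw3 = (10409, 8781, 6733)
The requested component of w4 is 6733.

6733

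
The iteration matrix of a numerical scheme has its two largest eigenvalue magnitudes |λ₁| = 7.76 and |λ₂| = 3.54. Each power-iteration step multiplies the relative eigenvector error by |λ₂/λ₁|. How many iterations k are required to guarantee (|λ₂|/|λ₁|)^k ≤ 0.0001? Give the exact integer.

12

|λ₂/λ₁| = 3.54/7.76 = 0.45619
Need k ≥ ln(0.0001) / ln(0.45619) = -9.2103 / -0.7849 ≈ 11.735
Smallest integer k satisfying the bound: 12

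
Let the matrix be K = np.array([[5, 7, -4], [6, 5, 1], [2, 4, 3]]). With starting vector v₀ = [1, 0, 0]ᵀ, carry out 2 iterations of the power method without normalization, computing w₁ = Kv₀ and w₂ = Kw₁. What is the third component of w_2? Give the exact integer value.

40

w1 = Kv₀ = (5, 6, 2)
w2 = Kw1 = (59, 62, 40)
The requested component of w2 is 40.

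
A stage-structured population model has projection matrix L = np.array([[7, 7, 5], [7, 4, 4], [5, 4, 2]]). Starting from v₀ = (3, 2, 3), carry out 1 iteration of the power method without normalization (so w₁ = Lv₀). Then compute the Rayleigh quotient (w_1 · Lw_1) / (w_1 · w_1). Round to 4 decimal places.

w1 = Lv₀ = (50, 41, 29)
Lw1 = (782, 630, 472)
w1·Lw1 = 50·782 + 41·630 + 29·472 = 78618; w1·w1 = 50·50 + 41·41 + 29·29 = 5022
λ ≈ 78618/5022 = 15.6547

λ ≈ 15.6547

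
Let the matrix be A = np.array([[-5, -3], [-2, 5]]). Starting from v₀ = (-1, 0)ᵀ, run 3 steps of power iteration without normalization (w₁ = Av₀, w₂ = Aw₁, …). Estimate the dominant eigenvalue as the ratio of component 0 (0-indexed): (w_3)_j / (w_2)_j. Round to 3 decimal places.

λ ≈ -5.000

w1 = Av₀ = ((-5)·(-1) + (-3)·0; (-2)·(-1) + 5·0) = (5, 2)
w2 = Aw1 = ((-5)·5 + (-3)·2; (-2)·5 + 5·2) = (-31, 0)
w3 = Aw2 = (155, 62)
Ratio at component: 155 / -31 = -5.000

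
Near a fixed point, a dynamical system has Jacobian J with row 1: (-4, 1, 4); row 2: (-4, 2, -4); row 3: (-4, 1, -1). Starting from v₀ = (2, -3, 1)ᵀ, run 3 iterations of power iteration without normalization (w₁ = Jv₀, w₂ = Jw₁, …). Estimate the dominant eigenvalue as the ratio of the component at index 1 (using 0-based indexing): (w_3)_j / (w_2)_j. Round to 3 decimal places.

λ ≈ 3.600

w1 = Jv₀ = (-7, -18, -12)
w2 = Jw1 = (-38, 40, 22)
w3 = Jw2 = (280, 144, 170)
Ratio at component: 144 / 40 = 3.600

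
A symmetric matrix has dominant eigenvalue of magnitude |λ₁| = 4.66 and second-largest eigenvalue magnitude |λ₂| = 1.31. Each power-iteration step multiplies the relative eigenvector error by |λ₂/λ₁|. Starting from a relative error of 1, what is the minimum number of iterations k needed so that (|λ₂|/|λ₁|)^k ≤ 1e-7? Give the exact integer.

|λ₂/λ₁| = 1.31/4.66 = 0.28112
Need k ≥ ln(1e-7) / ln(0.28112) = -16.1181 / -1.2690 ≈ 12.702
Smallest integer k satisfying the bound: 13

13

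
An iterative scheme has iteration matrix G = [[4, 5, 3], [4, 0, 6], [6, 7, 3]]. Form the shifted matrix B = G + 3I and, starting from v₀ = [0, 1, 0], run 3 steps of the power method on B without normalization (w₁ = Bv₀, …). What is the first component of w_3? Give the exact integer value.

1131

B = G + 3I has rows (7, 5, 3); (4, 3, 6); (6, 7, 6)
w1 = Bv₀ = (5, 3, 7)
w2 = Bw1 = (71, 71, 93)
w3 = Bw2 = (1131, 1055, 1481)
Requested component of w3: 1131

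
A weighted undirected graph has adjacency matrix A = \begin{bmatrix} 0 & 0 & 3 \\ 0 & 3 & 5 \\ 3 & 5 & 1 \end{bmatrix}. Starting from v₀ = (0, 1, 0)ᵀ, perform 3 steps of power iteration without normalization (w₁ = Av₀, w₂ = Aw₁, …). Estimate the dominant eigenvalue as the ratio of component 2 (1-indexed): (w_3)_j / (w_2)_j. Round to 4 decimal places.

w1 = Av₀ = (0·0 + 0·1 + 3·0; 0·0 + 3·1 + 5·0; 3·0 + 5·1 + 1·0) = (0, 3, 5)
w2 = Aw1 = (0·0 + 0·3 + 3·5; 0·0 + 3·3 + 5·5; 3·0 + 5·3 + 1·5) = (15, 34, 20)
w3 = Aw2 = (60, 202, 235)
Ratio at component: 202 / 34 = 5.9412

5.9412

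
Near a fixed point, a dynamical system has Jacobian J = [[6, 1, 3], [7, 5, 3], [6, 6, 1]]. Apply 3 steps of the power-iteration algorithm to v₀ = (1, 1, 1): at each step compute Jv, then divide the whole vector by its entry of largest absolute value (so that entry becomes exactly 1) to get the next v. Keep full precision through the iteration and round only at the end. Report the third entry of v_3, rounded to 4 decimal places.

Jv0 = (10.00000, 15.00000, 13.00000); divide by 15.00000 → v1 = (0.66667, 1.00000, 0.86667)
Jv1 = (7.60000, 12.26667, 10.86667); divide by 12.26667 → v2 = (0.61957, 1.00000, 0.88587)
Jv2 = (7.37500, 11.99457, 10.60326); divide by 11.99457 → v3 = (0.61486, 1.00000, 0.88401)
Requested entry of v3: 1951/2207 = 0.8840

0.8840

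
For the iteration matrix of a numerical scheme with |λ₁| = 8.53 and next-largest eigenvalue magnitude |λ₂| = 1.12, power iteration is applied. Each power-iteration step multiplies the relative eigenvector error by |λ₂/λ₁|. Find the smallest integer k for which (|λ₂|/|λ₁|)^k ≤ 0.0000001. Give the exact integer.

8

|λ₂/λ₁| = 1.12/8.53 = 0.13130
Need k ≥ ln(0.0000001) / ln(0.13130) = -16.1181 / -2.0303 ≈ 7.939
Smallest integer k satisfying the bound: 8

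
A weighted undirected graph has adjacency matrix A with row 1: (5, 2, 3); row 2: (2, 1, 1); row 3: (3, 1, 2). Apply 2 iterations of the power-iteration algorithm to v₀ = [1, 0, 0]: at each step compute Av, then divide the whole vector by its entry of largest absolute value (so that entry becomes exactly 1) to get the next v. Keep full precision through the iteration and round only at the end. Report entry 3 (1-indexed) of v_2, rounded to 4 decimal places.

0.6053

Av0 = (5.00000, 2.00000, 3.00000); divide by 5.00000 → v1 = (1.00000, 0.40000, 0.60000)
Av1 = (7.60000, 3.00000, 4.60000); divide by 7.60000 → v2 = (1.00000, 0.39474, 0.60526)
Requested entry of v2: 23/38 = 0.6053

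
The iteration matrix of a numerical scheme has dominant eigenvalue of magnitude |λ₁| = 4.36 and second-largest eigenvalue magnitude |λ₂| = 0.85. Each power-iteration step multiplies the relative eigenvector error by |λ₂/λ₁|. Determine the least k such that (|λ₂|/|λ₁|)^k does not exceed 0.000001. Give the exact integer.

9

|λ₂/λ₁| = 0.85/4.36 = 0.19495
Need k ≥ ln(0.000001) / ln(0.19495) = -13.8155 / -1.6350 ≈ 8.450
Smallest integer k satisfying the bound: 9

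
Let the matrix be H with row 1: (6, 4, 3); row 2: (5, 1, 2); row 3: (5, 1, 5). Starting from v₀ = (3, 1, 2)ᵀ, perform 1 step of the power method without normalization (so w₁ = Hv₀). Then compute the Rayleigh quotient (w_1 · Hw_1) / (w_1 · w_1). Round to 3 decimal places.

11.241

w1 = Hv₀ = (6·3 + 4·1 + 3·2; 5·3 + 1·1 + 2·2; 5·3 + 1·1 + 5·2) = (28, 20, 26)
Hw1 = (326, 212, 290)
w1·Hw1 = 28·326 + 20·212 + 26·290 = 20908; w1·w1 = 28·28 + 20·20 + 26·26 = 1860
λ ≈ 20908/1860 = 11.241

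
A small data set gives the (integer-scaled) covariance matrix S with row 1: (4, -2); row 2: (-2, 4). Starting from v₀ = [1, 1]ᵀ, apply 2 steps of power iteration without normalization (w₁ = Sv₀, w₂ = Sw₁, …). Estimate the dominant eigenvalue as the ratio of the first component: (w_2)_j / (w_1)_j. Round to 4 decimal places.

w1 = Sv₀ = (4·1 + (-2)·1; (-2)·1 + 4·1) = (2, 2)
w2 = Sw1 = (4·2 + (-2)·2; (-2)·2 + 4·2) = (4, 4)
Ratio at component: 4 / 2 = 2.0000

2.0000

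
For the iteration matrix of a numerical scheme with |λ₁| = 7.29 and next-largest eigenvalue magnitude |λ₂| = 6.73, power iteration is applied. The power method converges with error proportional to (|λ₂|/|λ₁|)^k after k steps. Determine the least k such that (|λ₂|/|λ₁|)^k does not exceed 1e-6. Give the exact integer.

173

|λ₂/λ₁| = 6.73/7.29 = 0.92318
Need k ≥ ln(1e-6) / ln(0.92318) = -13.8155 / -0.0799 ≈ 172.849
Smallest integer k satisfying the bound: 173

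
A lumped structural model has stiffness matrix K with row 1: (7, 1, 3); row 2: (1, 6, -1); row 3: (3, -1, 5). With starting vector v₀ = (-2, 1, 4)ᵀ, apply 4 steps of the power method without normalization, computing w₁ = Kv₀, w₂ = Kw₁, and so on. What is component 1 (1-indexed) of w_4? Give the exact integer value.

3918

w1 = Kv₀ = (7·(-2) + 1·1 + 3·4; 1·(-2) + 6·1 + (-1)·4; 3·(-2) + (-1)·1 + 5·4) = (-1, 0, 13)
w2 = Kw1 = (7·(-1) + 1·0 + 3·13; 1·(-1) + 6·0 + (-1)·13; 3·(-1) + (-1)·0 + 5·13) = (32, -14, 62)
w3 = Kw2 = (396, -114, 420)
w4 = Kw3 = (3918, -708, 3402)
The requested component of w4 is 3918.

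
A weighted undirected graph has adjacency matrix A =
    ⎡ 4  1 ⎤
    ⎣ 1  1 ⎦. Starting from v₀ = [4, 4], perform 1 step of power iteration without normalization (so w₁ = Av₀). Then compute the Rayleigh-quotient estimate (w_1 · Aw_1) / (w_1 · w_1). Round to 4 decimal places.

w1 = Av₀ = (4·4 + 1·4; 1·4 + 1·4) = (20, 8)
Aw1 = (88, 28)
w1·Aw1 = 20·88 + 8·28 = 1984; w1·w1 = 20·20 + 8·8 = 464
λ ≈ 1984/464 = 4.2759

4.2759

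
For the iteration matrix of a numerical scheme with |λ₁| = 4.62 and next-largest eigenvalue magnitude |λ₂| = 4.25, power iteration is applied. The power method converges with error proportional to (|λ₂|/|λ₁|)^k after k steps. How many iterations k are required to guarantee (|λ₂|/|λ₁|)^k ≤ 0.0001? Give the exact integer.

|λ₂/λ₁| = 4.25/4.62 = 0.91991
Need k ≥ ln(0.0001) / ln(0.91991) = -9.2103 / -0.0835 ≈ 110.336
Smallest integer k satisfying the bound: 111

111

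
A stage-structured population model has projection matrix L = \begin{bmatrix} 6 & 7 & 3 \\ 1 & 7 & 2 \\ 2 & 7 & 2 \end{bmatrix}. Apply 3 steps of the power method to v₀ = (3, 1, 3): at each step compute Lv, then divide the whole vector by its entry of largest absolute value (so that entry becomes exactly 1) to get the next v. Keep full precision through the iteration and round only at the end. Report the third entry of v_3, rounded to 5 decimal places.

0.59091

Lv0 = (34.000000, 16.000000, 19.000000); divide by 34.000000 → v1 = (1.000000, 0.470588, 0.558824)
Lv1 = (10.970588, 5.411765, 6.411765); divide by 10.970588 → v2 = (1.000000, 0.493298, 0.584450)
Lv2 = (11.206434, 5.621984, 6.621984); divide by 11.206434 → v3 = (1.000000, 0.501675, 0.590909)
Requested entry of v3: 2470/4180 = 0.59091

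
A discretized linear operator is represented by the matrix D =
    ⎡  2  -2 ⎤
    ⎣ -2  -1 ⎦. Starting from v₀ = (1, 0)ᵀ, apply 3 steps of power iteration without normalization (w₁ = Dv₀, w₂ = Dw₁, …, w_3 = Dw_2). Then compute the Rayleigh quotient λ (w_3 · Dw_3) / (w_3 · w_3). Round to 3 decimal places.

w1 = Dv₀ = (2, -2)
w2 = Dw1 = (8, -2)
w3 = Dw2 = (20, -14)
Dw3 = (68, -26)
w3·Dw3 = 20·68 + (-14)·(-26) = 1724; w3·w3 = 20·20 + (-14)·(-14) = 596
λ ≈ 1724/596 = 2.893

λ ≈ 2.893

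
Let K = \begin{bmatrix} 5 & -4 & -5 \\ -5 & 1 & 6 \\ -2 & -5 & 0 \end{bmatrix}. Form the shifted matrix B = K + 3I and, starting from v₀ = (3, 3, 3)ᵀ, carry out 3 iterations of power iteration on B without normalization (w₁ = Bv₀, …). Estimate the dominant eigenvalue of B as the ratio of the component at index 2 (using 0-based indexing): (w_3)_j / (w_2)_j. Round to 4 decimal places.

B = K + 3I has rows (8, -4, -5); (-5, 4, 6); (-2, -5, 3)
w1 = Bv₀ = (-3, 15, -12)
w2 = Bw1 = (-24, 3, -105)
w3 = Bw2 = (321, -498, -282)
Ratio: -282/-105 = 2.6857

2.6857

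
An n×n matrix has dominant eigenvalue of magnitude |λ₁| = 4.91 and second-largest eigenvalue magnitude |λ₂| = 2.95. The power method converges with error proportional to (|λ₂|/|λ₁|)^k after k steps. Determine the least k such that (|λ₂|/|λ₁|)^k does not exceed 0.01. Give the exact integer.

|λ₂/λ₁| = 2.95/4.91 = 0.60081
Need k ≥ ln(0.01) / ln(0.60081) = -4.6052 / -0.5095 ≈ 9.039
Smallest integer k satisfying the bound: 10

10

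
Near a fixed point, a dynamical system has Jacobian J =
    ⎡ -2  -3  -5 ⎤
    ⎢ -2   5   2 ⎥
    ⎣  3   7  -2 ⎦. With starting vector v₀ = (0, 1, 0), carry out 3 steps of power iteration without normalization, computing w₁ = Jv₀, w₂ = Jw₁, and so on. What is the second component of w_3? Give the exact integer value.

337

w1 = Jv₀ = (-3, 5, 7)
w2 = Jw1 = (-44, 45, 12)
w3 = Jw2 = (-107, 337, 159)
The requested component of w3 is 337.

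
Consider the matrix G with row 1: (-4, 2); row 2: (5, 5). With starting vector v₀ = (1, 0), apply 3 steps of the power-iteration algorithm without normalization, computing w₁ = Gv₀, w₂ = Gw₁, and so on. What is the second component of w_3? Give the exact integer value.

w1 = Gv₀ = ((-4)·1 + 2·0; 5·1 + 5·0) = (-4, 5)
w2 = Gw1 = ((-4)·(-4) + 2·5; 5·(-4) + 5·5) = (26, 5)
w3 = Gw2 = (-94, 155)
The requested component of w3 is 155.

155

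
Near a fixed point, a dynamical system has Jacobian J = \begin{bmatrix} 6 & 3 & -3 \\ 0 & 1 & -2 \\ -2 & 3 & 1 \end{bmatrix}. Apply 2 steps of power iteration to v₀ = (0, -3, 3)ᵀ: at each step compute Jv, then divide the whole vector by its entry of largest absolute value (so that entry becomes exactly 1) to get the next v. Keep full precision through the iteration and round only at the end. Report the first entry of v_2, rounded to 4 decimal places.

Jv0 = (-18.00000, -9.00000, -6.00000); divide by -18.00000 → v1 = (1.00000, 0.50000, 0.33333)
Jv1 = (6.50000, -0.16667, -0.16667); divide by 6.50000 → v2 = (1.00000, -0.02564, -0.02564)
Requested entry of v2: -117/-117 = 1.0000

1.0000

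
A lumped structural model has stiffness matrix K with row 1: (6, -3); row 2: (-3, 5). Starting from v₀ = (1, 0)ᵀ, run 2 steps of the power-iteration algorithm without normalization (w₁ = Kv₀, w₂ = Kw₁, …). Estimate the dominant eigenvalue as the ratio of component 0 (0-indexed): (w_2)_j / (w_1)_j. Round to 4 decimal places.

λ ≈ 7.5000

w1 = Kv₀ = (6, -3)
w2 = Kw1 = (45, -33)
Ratio at component: 45 / 6 = 7.5000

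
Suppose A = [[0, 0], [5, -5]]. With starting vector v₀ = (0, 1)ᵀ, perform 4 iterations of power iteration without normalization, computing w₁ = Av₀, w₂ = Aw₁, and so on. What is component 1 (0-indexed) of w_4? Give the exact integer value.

625

w1 = Av₀ = (0·0 + 0·1; 5·0 + (-5)·1) = (0, -5)
w2 = Aw1 = (0·0 + 0·(-5); 5·0 + (-5)·(-5)) = (0, 25)
w3 = Aw2 = (0, -125)
w4 = Aw3 = (0, 625)
The requested component of w4 is 625.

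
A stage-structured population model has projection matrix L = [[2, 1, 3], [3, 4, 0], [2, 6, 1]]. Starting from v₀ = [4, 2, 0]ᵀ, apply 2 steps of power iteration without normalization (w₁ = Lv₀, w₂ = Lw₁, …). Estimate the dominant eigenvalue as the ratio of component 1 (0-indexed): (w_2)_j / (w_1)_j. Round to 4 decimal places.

w1 = Lv₀ = (10, 20, 20)
w2 = Lw1 = (100, 110, 160)
Ratio at component: 110 / 20 = 5.5000

λ ≈ 5.5000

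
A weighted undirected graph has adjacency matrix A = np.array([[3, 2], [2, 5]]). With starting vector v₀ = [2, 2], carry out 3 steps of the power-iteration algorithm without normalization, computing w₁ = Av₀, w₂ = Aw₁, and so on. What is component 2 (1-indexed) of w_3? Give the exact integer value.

566

w1 = Av₀ = (10, 14)
w2 = Aw1 = (58, 90)
w3 = Aw2 = (354, 566)
The requested component of w3 is 566.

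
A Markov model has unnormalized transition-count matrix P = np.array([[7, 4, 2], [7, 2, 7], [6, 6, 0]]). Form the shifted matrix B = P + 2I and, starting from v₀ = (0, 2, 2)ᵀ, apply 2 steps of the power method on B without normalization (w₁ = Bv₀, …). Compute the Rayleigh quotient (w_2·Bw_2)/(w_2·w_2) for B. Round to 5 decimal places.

B = P + 2I has rows (9, 4, 2); (7, 4, 7); (6, 6, 2)
w1 = Bv₀ = (9·0 + 4·2 + 2·2; 7·0 + 4·2 + 7·2; 6·0 + 6·2 + 2·2) = (12, 22, 16)
w2 = Bw1 = (9·12 + 4·22 + 2·16; 7·12 + 4·22 + 7·16; 6·12 + 6·22 + 2·16) = (228, 284, 236)
Bw2 = (3660, 4384, 3544)
w2·Bw2 = 2915920; w2·w2 = 188336; μ ≈ 2915920/188336 = 15.48254

15.48254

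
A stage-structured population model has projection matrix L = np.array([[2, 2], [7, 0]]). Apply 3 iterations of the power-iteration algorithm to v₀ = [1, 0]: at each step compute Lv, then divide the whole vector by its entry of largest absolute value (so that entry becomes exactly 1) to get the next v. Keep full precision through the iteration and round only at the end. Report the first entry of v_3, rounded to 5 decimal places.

0.50794

Lv0 = (2.000000, 7.000000); divide by 7.000000 → v1 = (0.285714, 1.000000)
Lv1 = (2.571429, 2.000000); divide by 2.571429 → v2 = (1.000000, 0.777778)
Lv2 = (3.555556, 7.000000); divide by 7.000000 → v3 = (0.507937, 1.000000)
Requested entry of v3: 64/126 = 0.50794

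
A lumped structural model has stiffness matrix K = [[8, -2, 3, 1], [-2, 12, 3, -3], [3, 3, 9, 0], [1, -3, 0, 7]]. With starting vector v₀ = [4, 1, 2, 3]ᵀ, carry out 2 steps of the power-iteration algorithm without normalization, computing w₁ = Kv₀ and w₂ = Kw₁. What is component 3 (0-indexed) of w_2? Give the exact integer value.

190

w1 = Kv₀ = (8·4 + (-2)·1 + 3·2 + 1·3; (-2)·4 + 12·1 + 3·2 + (-3)·3; 3·4 + 3·1 + 9·2 + 0·3; 1·4 + (-3)·1 + 0·2 + 7·3) = (39, 1, 33, 22)
w2 = Kw1 = (8·39 + (-2)·1 + 3·33 + 1·22; (-2)·39 + 12·1 + 3·33 + (-3)·22; 3·39 + 3·1 + 9·33 + 0·22; 1·39 + (-3)·1 + 0·33 + 7·22) = (431, -33, 417, 190)
The requested component of w2 is 190.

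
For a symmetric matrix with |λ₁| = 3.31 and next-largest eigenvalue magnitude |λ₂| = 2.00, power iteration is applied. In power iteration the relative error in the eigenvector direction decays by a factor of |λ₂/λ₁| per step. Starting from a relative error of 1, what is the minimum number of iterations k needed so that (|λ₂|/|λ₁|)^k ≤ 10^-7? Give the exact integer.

32

|λ₂/λ₁| = 2.00/3.31 = 0.60423
Need k ≥ ln(10^-7) / ln(0.60423) = -16.1181 / -0.5038 ≈ 31.993
Smallest integer k satisfying the bound: 32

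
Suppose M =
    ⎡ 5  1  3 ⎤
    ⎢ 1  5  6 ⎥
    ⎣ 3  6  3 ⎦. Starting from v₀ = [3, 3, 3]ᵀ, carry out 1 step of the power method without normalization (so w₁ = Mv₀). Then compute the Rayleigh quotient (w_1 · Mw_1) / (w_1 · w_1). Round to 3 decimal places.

λ ≈ 11.244

w1 = Mv₀ = (5·3 + 1·3 + 3·3; 1·3 + 5·3 + 6·3; 3·3 + 6·3 + 3·3) = (27, 36, 36)
Mw1 = (279, 423, 405)
w1·Mw1 = 27·279 + 36·423 + 36·405 = 37341; w1·w1 = 27·27 + 36·36 + 36·36 = 3321
λ ≈ 37341/3321 = 11.244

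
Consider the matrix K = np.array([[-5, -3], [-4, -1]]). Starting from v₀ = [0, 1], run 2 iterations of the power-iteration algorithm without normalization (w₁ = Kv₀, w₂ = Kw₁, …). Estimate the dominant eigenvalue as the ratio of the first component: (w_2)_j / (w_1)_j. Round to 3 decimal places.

-6.000

w1 = Kv₀ = ((-5)·0 + (-3)·1; (-4)·0 + (-1)·1) = (-3, -1)
w2 = Kw1 = ((-5)·(-3) + (-3)·(-1); (-4)·(-3) + (-1)·(-1)) = (18, 13)
Ratio at component: 18 / -3 = -6.000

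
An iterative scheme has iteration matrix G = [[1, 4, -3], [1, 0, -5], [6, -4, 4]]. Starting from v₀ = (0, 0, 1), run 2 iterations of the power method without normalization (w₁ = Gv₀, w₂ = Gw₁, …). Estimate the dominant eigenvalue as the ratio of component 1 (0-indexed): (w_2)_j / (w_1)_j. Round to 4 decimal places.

w1 = Gv₀ = (-3, -5, 4)
w2 = Gw1 = (-35, -23, 18)
Ratio at component: -23 / -5 = 4.6000

4.6000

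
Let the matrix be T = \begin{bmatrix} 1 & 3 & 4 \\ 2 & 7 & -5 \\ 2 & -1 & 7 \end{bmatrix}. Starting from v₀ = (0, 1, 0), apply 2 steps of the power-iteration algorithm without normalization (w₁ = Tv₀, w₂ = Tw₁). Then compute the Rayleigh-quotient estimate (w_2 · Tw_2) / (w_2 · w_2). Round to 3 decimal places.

λ ≈ 8.358

w1 = Tv₀ = (1·0 + 3·1 + 4·0; 2·0 + 7·1 + (-5)·0; 2·0 + (-1)·1 + 7·0) = (3, 7, -1)
w2 = Tw1 = (1·3 + 3·7 + 4·(-1); 2·3 + 7·7 + (-5)·(-1); 2·3 + (-1)·7 + 7·(-1)) = (20, 60, -8)
Tw2 = (168, 500, -76)
w2·Tw2 = 20·168 + 60·500 + (-8)·(-76) = 33968; w2·w2 = 20·20 + 60·60 + (-8)·(-8) = 4064
λ ≈ 33968/4064 = 8.358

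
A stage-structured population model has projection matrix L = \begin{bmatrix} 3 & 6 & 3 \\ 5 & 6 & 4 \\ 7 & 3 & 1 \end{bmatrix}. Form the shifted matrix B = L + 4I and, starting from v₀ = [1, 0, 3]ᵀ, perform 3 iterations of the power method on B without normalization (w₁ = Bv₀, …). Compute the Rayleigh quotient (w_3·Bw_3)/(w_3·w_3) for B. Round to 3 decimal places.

B = L + 4I has rows (7, 6, 3); (5, 10, 4); (7, 3, 5)
w1 = Bv₀ = (16, 17, 22)
w2 = Bw1 = (280, 338, 273)
w3 = Bw2 = (4807, 5872, 4339)
Bw3 = (81898, 100111, 72960)
w3·Bw3 = 1298108918; w3·w3 = 76414554; μ ≈ 1298108918/76414554 = 16.988

16.988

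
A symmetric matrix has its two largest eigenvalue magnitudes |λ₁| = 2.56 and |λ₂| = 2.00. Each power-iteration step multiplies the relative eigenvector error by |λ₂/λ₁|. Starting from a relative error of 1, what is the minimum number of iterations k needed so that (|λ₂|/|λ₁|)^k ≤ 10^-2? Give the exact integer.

|λ₂/λ₁| = 2.00/2.56 = 0.78125
Need k ≥ ln(10^-2) / ln(0.78125) = -4.6052 / -0.2469 ≈ 18.655
Smallest integer k satisfying the bound: 19

19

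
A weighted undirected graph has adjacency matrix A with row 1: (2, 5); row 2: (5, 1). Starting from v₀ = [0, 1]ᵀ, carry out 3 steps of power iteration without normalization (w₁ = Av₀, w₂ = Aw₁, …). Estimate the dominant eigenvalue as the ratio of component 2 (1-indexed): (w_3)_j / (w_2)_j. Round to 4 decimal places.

3.8846

w1 = Av₀ = (5, 1)
w2 = Aw1 = (15, 26)
w3 = Aw2 = (160, 101)
Ratio at component: 101 / 26 = 3.8846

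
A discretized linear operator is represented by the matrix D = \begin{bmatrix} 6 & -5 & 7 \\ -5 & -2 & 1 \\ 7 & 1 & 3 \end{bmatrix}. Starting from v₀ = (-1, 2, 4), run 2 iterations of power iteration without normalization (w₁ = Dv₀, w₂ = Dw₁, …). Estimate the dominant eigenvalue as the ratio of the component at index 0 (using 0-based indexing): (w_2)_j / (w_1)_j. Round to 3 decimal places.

λ ≈ 8.000

w1 = Dv₀ = (12, 5, 7)
w2 = Dw1 = (96, -63, 110)
Ratio at component: 96 / 12 = 8.000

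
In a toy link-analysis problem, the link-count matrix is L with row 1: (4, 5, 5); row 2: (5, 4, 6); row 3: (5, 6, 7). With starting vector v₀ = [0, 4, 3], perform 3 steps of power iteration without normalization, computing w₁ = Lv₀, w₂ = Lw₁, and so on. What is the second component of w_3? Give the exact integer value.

9163

w1 = Lv₀ = (35, 34, 45)
w2 = Lw1 = (535, 581, 694)
w3 = Lw2 = (8515, 9163, 11019)
The requested component of w3 is 9163.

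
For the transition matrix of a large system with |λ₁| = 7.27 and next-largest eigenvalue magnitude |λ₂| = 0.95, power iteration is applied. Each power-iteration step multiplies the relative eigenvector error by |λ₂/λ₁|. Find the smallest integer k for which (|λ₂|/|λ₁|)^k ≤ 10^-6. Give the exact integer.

|λ₂/λ₁| = 0.95/7.27 = 0.13067
Need k ≥ ln(10^-6) / ln(0.13067) = -13.8155 / -2.0350 ≈ 6.789
Smallest integer k satisfying the bound: 7

7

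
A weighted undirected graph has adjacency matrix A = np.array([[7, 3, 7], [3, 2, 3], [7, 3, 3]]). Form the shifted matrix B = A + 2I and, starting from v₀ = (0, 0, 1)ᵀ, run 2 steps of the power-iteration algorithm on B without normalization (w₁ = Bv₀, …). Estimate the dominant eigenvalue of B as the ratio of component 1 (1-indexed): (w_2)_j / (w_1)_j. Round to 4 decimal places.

15.2857

B = A + 2I has rows (9, 3, 7); (3, 4, 3); (7, 3, 5)
w1 = Bv₀ = (9·0 + 3·0 + 7·1; 3·0 + 4·0 + 3·1; 7·0 + 3·0 + 5·1) = (7, 3, 5)
w2 = Bw1 = (9·7 + 3·3 + 7·5; 3·7 + 4·3 + 3·5; 7·7 + 3·3 + 5·5) = (107, 48, 83)
Ratio: 107/7 = 15.2857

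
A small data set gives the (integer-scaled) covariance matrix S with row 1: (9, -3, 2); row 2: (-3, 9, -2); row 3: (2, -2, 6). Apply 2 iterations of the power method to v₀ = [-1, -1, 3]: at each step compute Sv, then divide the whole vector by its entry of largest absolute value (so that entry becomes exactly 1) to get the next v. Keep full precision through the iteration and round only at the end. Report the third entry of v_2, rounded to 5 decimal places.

Sv0 = (0.000000, -12.000000, 18.000000); divide by 18.000000 → v1 = (0.000000, -0.666667, 1.000000)
Sv1 = (4.000000, -8.000000, 7.333333); divide by -8.000000 → v2 = (-0.500000, 1.000000, -0.916667)
Requested entry of v2: 132/-144 = -0.91667

-0.91667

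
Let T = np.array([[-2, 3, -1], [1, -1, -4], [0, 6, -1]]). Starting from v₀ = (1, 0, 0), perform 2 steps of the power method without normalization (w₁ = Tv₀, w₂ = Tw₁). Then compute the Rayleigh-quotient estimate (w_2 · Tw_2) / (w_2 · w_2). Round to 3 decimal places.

-3.245

w1 = Tv₀ = (-2, 1, 0)
w2 = Tw1 = (7, -3, 6)
Tw2 = (-29, -14, -24)
w2·Tw2 = 7·(-29) + (-3)·(-14) + 6·(-24) = -305; w2·w2 = 7·7 + (-3)·(-3) + 6·6 = 94
λ ≈ -305/94 = -3.245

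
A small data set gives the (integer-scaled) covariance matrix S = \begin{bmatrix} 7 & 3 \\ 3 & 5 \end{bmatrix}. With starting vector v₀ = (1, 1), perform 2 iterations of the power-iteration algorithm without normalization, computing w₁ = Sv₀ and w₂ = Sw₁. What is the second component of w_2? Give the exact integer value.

70

w1 = Sv₀ = (7·1 + 3·1; 3·1 + 5·1) = (10, 8)
w2 = Sw1 = (7·10 + 3·8; 3·10 + 5·8) = (94, 70)
The requested component of w2 is 70.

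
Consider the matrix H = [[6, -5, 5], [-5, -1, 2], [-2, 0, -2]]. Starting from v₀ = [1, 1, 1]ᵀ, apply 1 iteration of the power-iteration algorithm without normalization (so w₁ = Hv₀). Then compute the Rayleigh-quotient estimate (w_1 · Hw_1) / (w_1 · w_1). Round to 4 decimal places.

w1 = Hv₀ = (6, -4, -4)
Hw1 = (36, -34, -4)
w1·Hw1 = 6·36 + (-4)·(-34) + (-4)·(-4) = 368; w1·w1 = 6·6 + (-4)·(-4) + (-4)·(-4) = 68
λ ≈ 368/68 = 5.4118

λ ≈ 5.4118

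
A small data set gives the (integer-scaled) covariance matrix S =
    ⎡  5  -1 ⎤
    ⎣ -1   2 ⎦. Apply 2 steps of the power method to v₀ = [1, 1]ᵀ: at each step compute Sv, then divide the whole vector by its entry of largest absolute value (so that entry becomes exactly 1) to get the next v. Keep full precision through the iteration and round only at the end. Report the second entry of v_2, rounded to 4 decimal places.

-0.1053

Sv0 = (4.00000, 1.00000); divide by 4.00000 → v1 = (1.00000, 0.25000)
Sv1 = (4.75000, -0.50000); divide by 4.75000 → v2 = (1.00000, -0.10526)
Requested entry of v2: -2/19 = -0.1053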